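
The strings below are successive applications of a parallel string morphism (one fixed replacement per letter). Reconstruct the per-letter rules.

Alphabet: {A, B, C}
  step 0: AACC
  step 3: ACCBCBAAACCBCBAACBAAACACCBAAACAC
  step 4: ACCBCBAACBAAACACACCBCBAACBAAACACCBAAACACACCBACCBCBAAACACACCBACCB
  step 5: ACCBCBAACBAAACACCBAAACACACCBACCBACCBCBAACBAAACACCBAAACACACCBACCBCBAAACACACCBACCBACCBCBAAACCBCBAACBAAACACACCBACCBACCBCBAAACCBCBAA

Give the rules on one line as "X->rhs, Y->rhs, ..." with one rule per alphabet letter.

A->AC, B->AA, C->CB

  step 4 ⇒ step 5: ACCBCBAACBAAACACACCBCBAACBAAACACCBAAACACACCBACCBCBAAACACACCBACCB ⇒ AC·CB·CB·AA·CB·AA·AC·AC·CB·AA·AC·AC·AC·CB·AC·CB·AC·CB·CB·AA·CB·AA·AC·AC·CB·AA·AC·AC·AC·CB·AC·CB·CB·AA·AC·AC·AC·CB·AC·CB·AC·CB·CB·AA·AC·CB·CB·AA·CB·AA·AC·AC·AC·CB·AC·CB·AC·CB·CB·AA·AC·CB·CB·AA
    A ↦ AC
    B ↦ AA
    C ↦ CB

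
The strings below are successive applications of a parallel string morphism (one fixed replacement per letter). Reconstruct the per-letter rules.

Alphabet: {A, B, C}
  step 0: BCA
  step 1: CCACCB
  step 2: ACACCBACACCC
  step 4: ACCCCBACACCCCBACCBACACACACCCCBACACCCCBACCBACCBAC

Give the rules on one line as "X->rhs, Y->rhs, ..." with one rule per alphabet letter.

  step 1 ⇒ step 2: CCACCB ⇒ AC·AC·CB·AC·AC·CC
    A ↦ CB
    B ↦ CC
    C ↦ AC

A->CB, B->CC, C->AC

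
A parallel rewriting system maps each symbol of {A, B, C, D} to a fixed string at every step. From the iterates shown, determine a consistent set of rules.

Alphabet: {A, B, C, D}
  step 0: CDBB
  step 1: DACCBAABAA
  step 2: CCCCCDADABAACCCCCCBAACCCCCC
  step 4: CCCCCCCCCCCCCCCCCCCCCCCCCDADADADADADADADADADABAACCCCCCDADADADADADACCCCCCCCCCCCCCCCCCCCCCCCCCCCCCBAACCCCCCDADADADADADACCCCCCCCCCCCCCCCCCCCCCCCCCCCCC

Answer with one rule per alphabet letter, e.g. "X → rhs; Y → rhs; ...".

A->CCC, B->BAA, C->DA, D->CC

  step 1 ⇒ step 2: DACCBAABAA ⇒ CC·CCC·DA·DA·BAA·CCC·CCC·BAA·CCC·CCC
    A ↦ CCC
    B ↦ BAA
    C ↦ DA
    D ↦ CC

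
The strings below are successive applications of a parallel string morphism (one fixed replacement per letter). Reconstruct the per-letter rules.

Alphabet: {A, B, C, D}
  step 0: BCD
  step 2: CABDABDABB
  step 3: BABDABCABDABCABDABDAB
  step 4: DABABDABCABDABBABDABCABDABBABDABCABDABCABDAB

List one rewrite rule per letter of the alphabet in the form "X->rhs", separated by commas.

A->AB, B->DAB, C->B, D->C

  step 3 ⇒ step 4: BABDABCABDABCABDABDAB ⇒ DAB·AB·DAB·C·AB·DAB·B·AB·DAB·C·AB·DAB·B·AB·DAB·C·AB·DAB·C·AB·DAB
    A ↦ AB
    B ↦ DAB
    C ↦ B
    D ↦ C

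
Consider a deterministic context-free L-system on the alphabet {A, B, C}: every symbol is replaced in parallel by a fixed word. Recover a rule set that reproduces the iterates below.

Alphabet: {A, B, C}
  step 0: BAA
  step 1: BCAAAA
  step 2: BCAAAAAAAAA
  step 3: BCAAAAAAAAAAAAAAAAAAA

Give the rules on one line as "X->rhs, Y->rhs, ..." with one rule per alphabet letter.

  step 2 ⇒ step 3: BCAAAAAAAAA ⇒ BC·A·AA·AA·AA·AA·AA·AA·AA·AA·AA
    A ↦ AA
    B ↦ BC
    C ↦ A

A->AA, B->BC, C->A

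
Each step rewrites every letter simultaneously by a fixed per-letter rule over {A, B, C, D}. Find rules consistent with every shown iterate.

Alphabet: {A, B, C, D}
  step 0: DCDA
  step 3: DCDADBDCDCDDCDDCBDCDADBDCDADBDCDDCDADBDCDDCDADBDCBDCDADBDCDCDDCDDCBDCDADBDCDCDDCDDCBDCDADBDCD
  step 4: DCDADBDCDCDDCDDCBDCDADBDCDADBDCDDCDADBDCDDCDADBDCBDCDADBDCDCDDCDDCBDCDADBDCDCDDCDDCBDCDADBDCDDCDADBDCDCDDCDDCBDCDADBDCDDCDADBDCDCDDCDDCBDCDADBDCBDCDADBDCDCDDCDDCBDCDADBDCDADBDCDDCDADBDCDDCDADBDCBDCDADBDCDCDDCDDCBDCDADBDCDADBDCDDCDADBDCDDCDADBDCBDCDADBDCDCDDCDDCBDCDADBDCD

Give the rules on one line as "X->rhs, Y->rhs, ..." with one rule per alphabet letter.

  step 3 ⇒ step 4: DCDADBDCDCDDCDDCBDCDADBDCDADBDCDDCDADBDCDDCDADBDCBDCDADBDCDCDDCDDCBDCDADBDCDCDDCDDCBDCDADBDCD ⇒ DCD·ADB·DCD·CD·DCD·DCB·DCD·ADB·DCD·ADB·DCD·DCD·ADB·DCD·DCD·ADB·DCB·DCD·ADB·DCD·CD·DCD·DCB·DCD·ADB·DCD·CD·DCD·DCB·DCD·ADB·DCD·DCD·ADB·DCD·CD·DCD·DCB·DCD·ADB·DCD·DCD·ADB·DCD·CD·DCD·DCB·DCD·ADB·DCB·DCD·ADB·DCD·CD·DCD·DCB·DCD·ADB·DCD·ADB·DCD·DCD·ADB·DCD·DCD·ADB·DCB·DCD·ADB·DCD·CD·DCD·DCB·DCD·ADB·DCD·ADB·DCD·DCD·ADB·DCD·DCD·ADB·DCB·DCD·ADB·DCD·CD·DCD·DCB·DCD·ADB·DCD
    A ↦ CD
    B ↦ DCB
    C ↦ ADB
    D ↦ DCD

A->CD, B->DCB, C->ADB, D->DCD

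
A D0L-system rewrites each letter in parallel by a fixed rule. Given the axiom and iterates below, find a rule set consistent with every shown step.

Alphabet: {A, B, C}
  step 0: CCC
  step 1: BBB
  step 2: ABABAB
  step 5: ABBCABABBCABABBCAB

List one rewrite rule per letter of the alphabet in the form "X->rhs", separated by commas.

A->C, B->AB, C->B

  step 1 ⇒ step 2: BBB ⇒ AB·AB·AB
    B ↦ AB
    A ↦ C  (constrained at step 2)
  step 0 ⇒ step 1: CCC ⇒ B·B·B
    C ↦ B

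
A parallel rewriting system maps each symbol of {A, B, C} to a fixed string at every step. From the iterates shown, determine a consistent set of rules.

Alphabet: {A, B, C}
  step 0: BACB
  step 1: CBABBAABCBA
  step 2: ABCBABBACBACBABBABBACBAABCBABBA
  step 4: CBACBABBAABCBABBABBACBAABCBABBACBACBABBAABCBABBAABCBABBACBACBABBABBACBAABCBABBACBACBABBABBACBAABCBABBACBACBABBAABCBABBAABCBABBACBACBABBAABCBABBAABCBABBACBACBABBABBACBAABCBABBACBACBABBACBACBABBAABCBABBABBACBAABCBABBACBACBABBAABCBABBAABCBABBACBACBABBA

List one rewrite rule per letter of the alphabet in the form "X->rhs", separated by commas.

A->BBA, B->CBA, C->AB

  step 1 ⇒ step 2: CBABBAABCBA ⇒ AB·CBA·BBA·CBA·CBA·BBA·BBA·CBA·AB·CBA·BBA
    A ↦ BBA
    B ↦ CBA
    C ↦ AB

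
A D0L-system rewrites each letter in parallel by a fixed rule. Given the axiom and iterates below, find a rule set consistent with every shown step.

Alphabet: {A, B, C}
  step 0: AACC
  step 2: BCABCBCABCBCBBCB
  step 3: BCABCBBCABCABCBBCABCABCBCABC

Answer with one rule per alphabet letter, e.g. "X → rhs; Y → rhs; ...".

  step 2 ⇒ step 3: BCABCBCABCBCBBCB ⇒ BC·A·BCB·BC·A·BC·A·BCB·BC·A·BC·A·BC·BC·A·BC
    A ↦ BCB
    B ↦ BC
    C ↦ A

A->BCB, B->BC, C->A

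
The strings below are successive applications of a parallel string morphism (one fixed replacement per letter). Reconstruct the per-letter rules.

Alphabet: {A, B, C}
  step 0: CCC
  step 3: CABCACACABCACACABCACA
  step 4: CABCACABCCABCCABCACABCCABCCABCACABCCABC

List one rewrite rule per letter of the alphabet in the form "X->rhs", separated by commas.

A->BC, B->A, C->CA

  step 3 ⇒ step 4: CABCACACABCACACABCACA ⇒ CA·BC·A·CA·BC·CA·BC·CA·BC·A·CA·BC·CA·BC·CA·BC·A·CA·BC·CA·BC
    A ↦ BC
    B ↦ A
    C ↦ CA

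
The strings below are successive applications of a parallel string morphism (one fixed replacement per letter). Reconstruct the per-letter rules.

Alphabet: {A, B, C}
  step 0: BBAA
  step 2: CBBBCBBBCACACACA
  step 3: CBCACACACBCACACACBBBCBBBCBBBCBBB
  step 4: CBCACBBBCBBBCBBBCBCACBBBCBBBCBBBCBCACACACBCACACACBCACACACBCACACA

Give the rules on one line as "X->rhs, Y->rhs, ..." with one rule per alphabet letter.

  step 3 ⇒ step 4: CBCACACACBCACACACBBBCBBBCBBBCBBB ⇒ CB·CA·CB·BB·CB·BB·CB·BB·CB·CA·CB·BB·CB·BB·CB·BB·CB·CA·CA·CA·CB·CA·CA·CA·CB·CA·CA·CA·CB·CA·CA·CA
    A ↦ BB
    B ↦ CA
    C ↦ CB

A->BB, B->CA, C->CB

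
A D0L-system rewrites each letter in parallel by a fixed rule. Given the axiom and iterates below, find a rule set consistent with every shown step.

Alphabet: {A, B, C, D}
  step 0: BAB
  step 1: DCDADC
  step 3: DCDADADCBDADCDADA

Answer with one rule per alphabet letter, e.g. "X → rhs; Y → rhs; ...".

A->DA, B->DC, C->AA, D->B

  step 0 ⇒ step 1: BAB ⇒ DC·DA·DC
    A ↦ DA
    B ↦ DC
    C ↦ AA  (constrained at step 1)
    D ↦ B  (constrained at step 1)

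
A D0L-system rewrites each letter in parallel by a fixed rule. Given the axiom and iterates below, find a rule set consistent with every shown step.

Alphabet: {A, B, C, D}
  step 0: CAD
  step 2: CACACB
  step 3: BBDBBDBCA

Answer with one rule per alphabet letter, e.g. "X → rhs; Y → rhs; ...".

  step 2 ⇒ step 3: CACACB ⇒ B·BD·B·BD·B·CA
    A ↦ BD
    B ↦ CA
    C ↦ B
    D ↦ C  (constrained at step 0)

A->BD, B->CA, C->B, D->C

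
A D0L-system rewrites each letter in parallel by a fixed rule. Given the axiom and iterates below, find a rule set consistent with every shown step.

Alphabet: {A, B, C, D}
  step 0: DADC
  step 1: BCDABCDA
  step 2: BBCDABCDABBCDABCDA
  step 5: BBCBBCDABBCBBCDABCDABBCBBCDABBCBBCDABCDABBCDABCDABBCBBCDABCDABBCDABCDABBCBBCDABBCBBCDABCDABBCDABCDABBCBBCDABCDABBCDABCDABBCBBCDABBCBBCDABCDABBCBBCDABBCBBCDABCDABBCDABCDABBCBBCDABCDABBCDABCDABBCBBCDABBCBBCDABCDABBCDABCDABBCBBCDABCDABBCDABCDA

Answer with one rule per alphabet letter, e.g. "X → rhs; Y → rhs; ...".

  step 1 ⇒ step 2: BCDABCDA ⇒ BBC·DA·BC·DA·BBC·DA·BC·DA
    A ↦ DA
    B ↦ BBC
    C ↦ DA
    D ↦ BC

A->DA, B->BBC, C->DA, D->BC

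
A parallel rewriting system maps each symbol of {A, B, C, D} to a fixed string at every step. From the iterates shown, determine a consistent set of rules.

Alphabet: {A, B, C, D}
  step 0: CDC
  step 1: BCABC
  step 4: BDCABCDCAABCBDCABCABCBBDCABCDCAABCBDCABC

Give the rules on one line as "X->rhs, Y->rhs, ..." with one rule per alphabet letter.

  step 0 ⇒ step 1: CDC ⇒ BC·A·BC
    C ↦ BC
    D ↦ A
    A ↦ B  (constrained at step 1)
    B ↦ DCA  (constrained at step 1)

A->B, B->DCA, C->BC, D->A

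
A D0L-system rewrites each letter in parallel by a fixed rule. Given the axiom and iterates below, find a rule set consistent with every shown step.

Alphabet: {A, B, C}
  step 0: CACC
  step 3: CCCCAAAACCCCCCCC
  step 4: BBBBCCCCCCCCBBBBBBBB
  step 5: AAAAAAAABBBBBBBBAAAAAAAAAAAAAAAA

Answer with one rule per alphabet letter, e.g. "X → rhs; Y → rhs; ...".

A->CC, B->AA, C->B

  step 4 ⇒ step 5: BBBBCCCCCCCCBBBBBBBB ⇒ AA·AA·AA·AA·B·B·B·B·B·B·B·B·AA·AA·AA·AA·AA·AA·AA·AA
    B ↦ AA
    C ↦ B
  step 3 ⇒ step 4: CCCCAAAACCCCCCCC ⇒ B·B·B·B·CC·CC·CC·CC·B·B·B·B·B·B·B·B
    A ↦ CC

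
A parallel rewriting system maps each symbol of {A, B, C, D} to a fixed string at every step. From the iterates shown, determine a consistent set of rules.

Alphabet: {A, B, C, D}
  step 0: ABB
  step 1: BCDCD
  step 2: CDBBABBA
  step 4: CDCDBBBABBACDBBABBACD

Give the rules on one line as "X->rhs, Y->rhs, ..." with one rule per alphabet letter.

  step 1 ⇒ step 2: BCDCD ⇒ CD·BB·A·BB·A
    B ↦ CD
    C ↦ BB
    D ↦ A
  step 0 ⇒ step 1: ABB ⇒ B·CD·CD
    A ↦ B

A->B, B->CD, C->BB, D->A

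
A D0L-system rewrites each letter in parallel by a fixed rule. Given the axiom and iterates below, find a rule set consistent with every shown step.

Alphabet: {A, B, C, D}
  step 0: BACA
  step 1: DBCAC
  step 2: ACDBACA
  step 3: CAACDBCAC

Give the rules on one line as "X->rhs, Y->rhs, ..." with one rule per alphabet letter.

  step 2 ⇒ step 3: ACDBACA ⇒ C·A·AC·DB·C·A·C
    A ↦ C
    B ↦ DB
    C ↦ A
    D ↦ AC

A->C, B->DB, C->A, D->AC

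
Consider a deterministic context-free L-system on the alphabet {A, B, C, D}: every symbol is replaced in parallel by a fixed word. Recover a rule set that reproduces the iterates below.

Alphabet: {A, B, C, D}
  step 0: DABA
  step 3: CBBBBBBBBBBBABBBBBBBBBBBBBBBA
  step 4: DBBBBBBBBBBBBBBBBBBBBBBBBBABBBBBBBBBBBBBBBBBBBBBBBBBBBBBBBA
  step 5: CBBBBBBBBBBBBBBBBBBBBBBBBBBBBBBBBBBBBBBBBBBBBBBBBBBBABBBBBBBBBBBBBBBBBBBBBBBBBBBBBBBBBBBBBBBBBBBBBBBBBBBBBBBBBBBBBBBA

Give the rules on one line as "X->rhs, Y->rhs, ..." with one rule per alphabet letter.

  step 4 ⇒ step 5: DBBBBBBBBBBBBBBBBBBBBBBBBBABBBBBBBBBBBBBBBBBBBBBBBBBBBBBBBA ⇒ C·BB·BB·BB·BB·BB·BB·BB·BB·BB·BB·BB·BB·BB·BB·BB·BB·BB·BB·BB·BB·BB·BB·BB·BB·BB·BA·BB·BB·BB·BB·BB·BB·BB·BB·BB·BB·BB·BB·BB·BB·BB·BB·BB·BB·BB·BB·BB·BB·BB·BB·BB·BB·BB·BB·BB·BB·BB·BA
    A ↦ BA
    B ↦ BB
    D ↦ C
  step 3 ⇒ step 4: CBBBBBBBBBBBABBBBBBBBBBBBBBBA ⇒ DBB·BB·BB·BB·BB·BB·BB·BB·BB·BB·BB·BB·BA·BB·BB·BB·BB·BB·BB·BB·BB·BB·BB·BB·BB·BB·BB·BB·BA
    C ↦ DBB

A->BA, B->BB, C->DBB, D->C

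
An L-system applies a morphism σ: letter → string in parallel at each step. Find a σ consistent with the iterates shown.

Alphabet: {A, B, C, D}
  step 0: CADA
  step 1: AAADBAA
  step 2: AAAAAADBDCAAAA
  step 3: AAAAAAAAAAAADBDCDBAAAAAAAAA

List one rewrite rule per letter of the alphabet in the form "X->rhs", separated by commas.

  step 2 ⇒ step 3: AAAAAADBDCAAAA ⇒ AA·AA·AA·AA·AA·AA·DB·DC·DB·A·AA·AA·AA·AA
    A ↦ AA
    B ↦ DC
    C ↦ A
    D ↦ DB

A->AA, B->DC, C->A, D->DB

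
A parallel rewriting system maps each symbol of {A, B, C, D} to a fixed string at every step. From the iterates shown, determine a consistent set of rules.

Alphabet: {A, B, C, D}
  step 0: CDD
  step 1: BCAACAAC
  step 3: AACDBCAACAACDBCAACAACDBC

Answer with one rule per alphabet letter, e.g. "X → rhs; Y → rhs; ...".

  step 0 ⇒ step 1: CDD ⇒ BC·AAC·AAC
    C ↦ BC
    D ↦ AAC
    A ↦ D  (constrained at step 1)
    B ↦ D  (constrained at step 1)

A->D, B->D, C->BC, D->AAC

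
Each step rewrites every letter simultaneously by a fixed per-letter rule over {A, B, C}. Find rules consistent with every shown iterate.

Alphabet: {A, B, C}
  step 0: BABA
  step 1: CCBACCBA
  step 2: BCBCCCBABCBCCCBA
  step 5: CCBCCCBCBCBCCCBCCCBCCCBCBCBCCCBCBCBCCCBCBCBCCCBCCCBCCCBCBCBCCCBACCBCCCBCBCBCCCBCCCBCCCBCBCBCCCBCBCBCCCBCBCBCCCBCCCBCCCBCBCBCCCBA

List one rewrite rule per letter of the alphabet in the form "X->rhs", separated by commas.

  step 1 ⇒ step 2: CCBACCBA ⇒ BC·BC·CC·BA·BC·BC·CC·BA
    A ↦ BA
    B ↦ CC
    C ↦ BC

A->BA, B->CC, C->BC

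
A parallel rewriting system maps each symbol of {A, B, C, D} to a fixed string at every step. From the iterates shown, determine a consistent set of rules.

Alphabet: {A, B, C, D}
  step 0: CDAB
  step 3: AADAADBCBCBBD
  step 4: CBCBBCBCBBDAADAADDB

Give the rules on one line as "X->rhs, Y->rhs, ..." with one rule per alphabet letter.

A->CB, B->D, C->AA, D->B

  step 3 ⇒ step 4: AADAADBCBCBBD ⇒ CB·CB·B·CB·CB·B·D·AA·D·AA·D·D·B
    A ↦ CB
    B ↦ D
    C ↦ AA
    D ↦ B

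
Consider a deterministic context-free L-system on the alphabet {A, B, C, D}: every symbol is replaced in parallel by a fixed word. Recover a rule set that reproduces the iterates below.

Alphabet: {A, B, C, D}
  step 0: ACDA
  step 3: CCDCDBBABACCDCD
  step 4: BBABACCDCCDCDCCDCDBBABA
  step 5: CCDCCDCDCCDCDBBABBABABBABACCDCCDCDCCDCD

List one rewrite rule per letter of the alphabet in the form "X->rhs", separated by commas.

  step 4 ⇒ step 5: BBABACCDCCDCDCCDCDBBABA ⇒ CCD·CCD·CD·CCD·CD·B·B·A·B·B·A·B·A·B·B·A·B·A·CCD·CCD·CD·CCD·CD
    A ↦ CD
    B ↦ CCD
    C ↦ B
    D ↦ A

A->CD, B->CCD, C->B, D->A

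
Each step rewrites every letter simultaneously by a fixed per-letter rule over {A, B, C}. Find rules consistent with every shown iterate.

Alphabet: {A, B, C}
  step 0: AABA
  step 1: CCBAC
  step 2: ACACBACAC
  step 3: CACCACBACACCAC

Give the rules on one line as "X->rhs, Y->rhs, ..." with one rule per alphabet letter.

  step 2 ⇒ step 3: ACACBACAC ⇒ C·AC·C·AC·BA·C·AC·C·AC
    A ↦ C
    B ↦ BA
    C ↦ AC

A->C, B->BA, C->AC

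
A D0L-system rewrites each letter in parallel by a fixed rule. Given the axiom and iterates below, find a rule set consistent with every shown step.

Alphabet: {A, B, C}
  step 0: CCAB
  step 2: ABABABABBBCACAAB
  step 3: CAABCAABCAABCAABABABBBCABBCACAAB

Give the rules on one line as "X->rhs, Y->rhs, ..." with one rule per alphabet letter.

  step 2 ⇒ step 3: ABABABABBBCACAAB ⇒ CA·AB·CA·AB·CA·AB·CA·AB·AB·AB·BB·CA·BB·CA·CA·AB
    A ↦ CA
    B ↦ AB
    C ↦ BB

A->CA, B->AB, C->BB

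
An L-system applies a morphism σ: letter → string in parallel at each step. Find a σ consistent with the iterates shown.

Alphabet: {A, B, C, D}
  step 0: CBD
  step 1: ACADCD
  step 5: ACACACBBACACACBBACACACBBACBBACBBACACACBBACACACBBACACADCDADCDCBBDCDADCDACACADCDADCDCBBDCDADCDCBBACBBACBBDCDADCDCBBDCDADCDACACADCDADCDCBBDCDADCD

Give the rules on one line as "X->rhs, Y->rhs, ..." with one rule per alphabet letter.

  step 0 ⇒ step 1: CBD ⇒ A·CA·DCD
    B ↦ CA
    C ↦ A
    D ↦ DCD
    A ↦ CBB  (constrained at step 1)

A->CBB, B->CA, C->A, D->DCD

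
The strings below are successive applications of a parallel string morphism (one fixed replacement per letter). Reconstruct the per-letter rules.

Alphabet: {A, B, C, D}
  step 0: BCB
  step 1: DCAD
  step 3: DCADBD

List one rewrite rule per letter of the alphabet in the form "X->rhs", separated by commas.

A->D, B->D, C->CA, D->B

  step 0 ⇒ step 1: BCB ⇒ D·CA·D
    B ↦ D
    C ↦ CA
    A ↦ D  (constrained at step 1)
    D ↦ B  (constrained at step 1)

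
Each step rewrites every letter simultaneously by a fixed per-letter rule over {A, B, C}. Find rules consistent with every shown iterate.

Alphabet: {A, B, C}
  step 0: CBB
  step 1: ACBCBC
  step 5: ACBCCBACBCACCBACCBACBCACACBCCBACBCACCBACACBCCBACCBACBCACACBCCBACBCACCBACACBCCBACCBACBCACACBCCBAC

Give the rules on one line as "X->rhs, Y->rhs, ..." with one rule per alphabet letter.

  step 0 ⇒ step 1: CBB ⇒ AC·BC·BC
    B ↦ BC
    C ↦ AC
    A ↦ CB  (constrained at step 1)

A->CB, B->BC, C->AC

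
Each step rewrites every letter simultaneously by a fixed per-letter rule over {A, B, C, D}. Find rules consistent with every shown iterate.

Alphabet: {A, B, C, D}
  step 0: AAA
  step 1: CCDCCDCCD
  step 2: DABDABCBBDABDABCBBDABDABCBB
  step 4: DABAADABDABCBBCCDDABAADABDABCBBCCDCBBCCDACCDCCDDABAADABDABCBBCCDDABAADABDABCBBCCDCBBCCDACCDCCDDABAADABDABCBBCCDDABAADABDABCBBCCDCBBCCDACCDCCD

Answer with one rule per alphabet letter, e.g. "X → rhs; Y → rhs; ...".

  step 1 ⇒ step 2: CCDCCDCCD ⇒ DAB·DAB·CBB·DAB·DAB·CBB·DAB·DAB·CBB
    C ↦ DAB
    D ↦ CBB
  step 0 ⇒ step 1: AAA ⇒ CCD·CCD·CCD
    A ↦ CCD
    B ↦ A  (constrained at step 2)

A->CCD, B->A, C->DAB, D->CBB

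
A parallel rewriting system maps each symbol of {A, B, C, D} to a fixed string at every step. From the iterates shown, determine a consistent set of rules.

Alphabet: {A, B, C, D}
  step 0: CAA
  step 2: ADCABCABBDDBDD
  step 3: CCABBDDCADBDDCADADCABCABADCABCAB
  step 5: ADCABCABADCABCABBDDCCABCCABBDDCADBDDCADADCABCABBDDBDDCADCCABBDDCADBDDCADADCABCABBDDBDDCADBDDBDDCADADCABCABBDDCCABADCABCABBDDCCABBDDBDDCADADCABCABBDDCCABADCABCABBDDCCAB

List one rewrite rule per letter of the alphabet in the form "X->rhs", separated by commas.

  step 2 ⇒ step 3: ADCABCABBDDBDD ⇒ C·CAB·BDD·C·AD·BDD·C·AD·AD·CAB·CAB·AD·CAB·CAB
    A ↦ C
    B ↦ AD
    C ↦ BDD
    D ↦ CAB

A->C, B->AD, C->BDD, D->CAB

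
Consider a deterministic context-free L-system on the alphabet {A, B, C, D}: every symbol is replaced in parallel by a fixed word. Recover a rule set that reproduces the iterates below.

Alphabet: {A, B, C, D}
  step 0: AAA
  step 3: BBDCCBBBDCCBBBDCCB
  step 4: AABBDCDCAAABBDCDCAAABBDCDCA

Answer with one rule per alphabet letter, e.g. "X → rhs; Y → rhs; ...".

A->CB, B->A, C->DC, D->BB

  step 3 ⇒ step 4: BBDCCBBBDCCBBBDCCB ⇒ A·A·BB·DC·DC·A·A·A·BB·DC·DC·A·A·A·BB·DC·DC·A
    B ↦ A
    C ↦ DC
    D ↦ BB
    A ↦ CB  (constrained at step 0)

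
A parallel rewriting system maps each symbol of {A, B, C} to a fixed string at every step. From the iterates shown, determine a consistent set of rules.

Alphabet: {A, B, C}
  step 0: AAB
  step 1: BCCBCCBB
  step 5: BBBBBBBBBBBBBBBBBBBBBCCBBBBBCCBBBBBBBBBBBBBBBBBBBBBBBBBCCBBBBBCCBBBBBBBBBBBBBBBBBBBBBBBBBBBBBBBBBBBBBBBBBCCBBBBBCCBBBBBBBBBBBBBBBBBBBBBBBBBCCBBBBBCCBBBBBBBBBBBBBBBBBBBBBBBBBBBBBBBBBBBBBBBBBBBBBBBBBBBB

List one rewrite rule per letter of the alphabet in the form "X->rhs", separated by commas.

A->BCC, B->BB, C->ABB

  step 0 ⇒ step 1: AAB ⇒ BCC·BCC·BB
    A ↦ BCC
    B ↦ BB
    C ↦ ABB  (constrained at step 1)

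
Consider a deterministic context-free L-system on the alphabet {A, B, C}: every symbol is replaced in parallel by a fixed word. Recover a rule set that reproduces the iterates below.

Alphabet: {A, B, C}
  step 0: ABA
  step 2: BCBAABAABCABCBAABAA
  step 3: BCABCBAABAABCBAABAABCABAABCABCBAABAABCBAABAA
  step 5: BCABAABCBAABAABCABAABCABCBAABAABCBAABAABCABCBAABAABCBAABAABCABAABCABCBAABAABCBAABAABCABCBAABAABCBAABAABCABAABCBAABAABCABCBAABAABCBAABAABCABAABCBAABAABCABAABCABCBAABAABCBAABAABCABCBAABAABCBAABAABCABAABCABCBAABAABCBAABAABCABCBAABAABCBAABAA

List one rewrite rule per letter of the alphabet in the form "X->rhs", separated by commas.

A->BAA, B->BC, C->A

  step 2 ⇒ step 3: BCBAABAABCABCBAABAA ⇒ BC·A·BC·BAA·BAA·BC·BAA·BAA·BC·A·BAA·BC·A·BC·BAA·BAA·BC·BAA·BAA
    A ↦ BAA
    B ↦ BC
    C ↦ A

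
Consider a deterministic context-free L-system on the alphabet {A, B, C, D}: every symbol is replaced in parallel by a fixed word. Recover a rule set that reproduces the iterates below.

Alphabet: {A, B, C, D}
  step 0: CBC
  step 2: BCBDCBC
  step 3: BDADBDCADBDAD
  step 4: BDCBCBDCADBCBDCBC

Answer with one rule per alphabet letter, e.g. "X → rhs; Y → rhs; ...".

  step 3 ⇒ step 4: BDADBDCADBDAD ⇒ BD·C·B·C·BD·C·AD·B·C·BD·C·B·C
    A ↦ B
    B ↦ BD
    C ↦ AD
    D ↦ C

A->B, B->BD, C->AD, D->C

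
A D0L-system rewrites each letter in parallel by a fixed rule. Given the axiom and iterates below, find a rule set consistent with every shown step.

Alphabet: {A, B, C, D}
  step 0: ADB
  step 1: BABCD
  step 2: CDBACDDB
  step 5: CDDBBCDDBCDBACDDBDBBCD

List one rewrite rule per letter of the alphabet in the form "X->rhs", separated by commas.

A->BA, B->CD, C->D, D->B

  step 1 ⇒ step 2: BABCD ⇒ CD·BA·CD·D·B
    A ↦ BA
    B ↦ CD
    C ↦ D
    D ↦ B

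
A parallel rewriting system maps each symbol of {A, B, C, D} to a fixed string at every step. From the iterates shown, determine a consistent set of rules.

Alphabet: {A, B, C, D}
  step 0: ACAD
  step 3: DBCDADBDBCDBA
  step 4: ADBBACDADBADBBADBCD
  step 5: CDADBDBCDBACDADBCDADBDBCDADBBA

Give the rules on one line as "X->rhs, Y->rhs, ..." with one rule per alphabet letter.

  step 4 ⇒ step 5: ADBBACDADBADBBADBCD ⇒ CD·A·DB·DB·CD·B·A·CD·A·DB·CD·A·DB·DB·CD·A·DB·B·A
    A ↦ CD
    B ↦ DB
    C ↦ B
    D ↦ A

A->CD, B->DB, C->B, D->A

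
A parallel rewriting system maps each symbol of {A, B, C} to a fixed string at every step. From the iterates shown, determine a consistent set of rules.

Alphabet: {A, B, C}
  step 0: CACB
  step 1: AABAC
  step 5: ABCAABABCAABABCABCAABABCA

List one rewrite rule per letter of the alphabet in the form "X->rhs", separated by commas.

A->AB, B->C, C->A

  step 0 ⇒ step 1: CACB ⇒ A·AB·A·C
    A ↦ AB
    B ↦ C
    C ↦ A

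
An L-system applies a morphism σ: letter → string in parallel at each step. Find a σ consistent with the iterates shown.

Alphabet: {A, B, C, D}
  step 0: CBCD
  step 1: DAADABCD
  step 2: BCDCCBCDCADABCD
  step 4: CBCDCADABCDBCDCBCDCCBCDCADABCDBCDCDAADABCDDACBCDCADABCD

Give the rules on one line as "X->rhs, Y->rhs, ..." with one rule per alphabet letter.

A->C, B->A, C->DA, D->BCD

  step 1 ⇒ step 2: DAADABCD ⇒ BCD·C·C·BCD·C·A·DA·BCD
    A ↦ C
    B ↦ A
    C ↦ DA
    D ↦ BCD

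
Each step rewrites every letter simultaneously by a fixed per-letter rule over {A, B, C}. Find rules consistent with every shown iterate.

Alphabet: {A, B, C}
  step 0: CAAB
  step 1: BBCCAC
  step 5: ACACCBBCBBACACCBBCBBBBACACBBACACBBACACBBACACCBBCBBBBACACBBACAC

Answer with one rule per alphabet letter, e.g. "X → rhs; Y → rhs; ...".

A->C, B->AC, C->BB

  step 0 ⇒ step 1: CAAB ⇒ BB·C·C·AC
    A ↦ C
    B ↦ AC
    C ↦ BB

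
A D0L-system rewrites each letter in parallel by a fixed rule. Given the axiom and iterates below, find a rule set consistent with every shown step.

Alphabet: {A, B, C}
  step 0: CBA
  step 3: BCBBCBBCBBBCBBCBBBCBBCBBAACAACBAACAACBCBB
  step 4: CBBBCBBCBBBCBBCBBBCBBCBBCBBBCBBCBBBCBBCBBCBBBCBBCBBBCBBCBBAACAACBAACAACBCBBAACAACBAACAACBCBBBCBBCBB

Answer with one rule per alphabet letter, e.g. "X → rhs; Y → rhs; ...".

  step 3 ⇒ step 4: BCBBCBBCBBBCBBCBBBCBBCBBAACAACBAACAACBCBB ⇒ CBB·B·CBB·CBB·B·CBB·CBB·B·CBB·CBB·CBB·B·CBB·CBB·B·CBB·CBB·CBB·B·CBB·CBB·B·CBB·CBB·AAC·AAC·B·AAC·AAC·B·CBB·AAC·AAC·B·AAC·AAC·B·CBB·B·CBB·CBB
    A ↦ AAC
    B ↦ CBB
    C ↦ B

A->AAC, B->CBB, C->B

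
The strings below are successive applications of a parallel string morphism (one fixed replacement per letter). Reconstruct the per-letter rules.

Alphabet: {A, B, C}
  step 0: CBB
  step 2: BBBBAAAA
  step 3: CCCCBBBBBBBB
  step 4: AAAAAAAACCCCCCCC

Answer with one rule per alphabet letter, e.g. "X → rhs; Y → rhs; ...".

  step 3 ⇒ step 4: CCCCBBBBBBBB ⇒ AA·AA·AA·AA·C·C·C·C·C·C·C·C
    B ↦ C
    C ↦ AA
  step 2 ⇒ step 3: BBBBAAAA ⇒ C·C·C·C·BB·BB·BB·BB
    A ↦ BB

A->BB, B->C, C->AA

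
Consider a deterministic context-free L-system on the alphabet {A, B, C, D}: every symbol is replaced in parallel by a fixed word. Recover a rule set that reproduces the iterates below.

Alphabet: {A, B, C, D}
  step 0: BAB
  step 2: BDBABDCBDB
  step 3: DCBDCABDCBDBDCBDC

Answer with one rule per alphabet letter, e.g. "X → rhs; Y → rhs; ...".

A->AB, B->DC, C->DB, D->B

  step 2 ⇒ step 3: BDBABDCBDB ⇒ DC·B·DC·AB·DC·B·DB·DC·B·DC
    A ↦ AB
    B ↦ DC
    C ↦ DB
    D ↦ B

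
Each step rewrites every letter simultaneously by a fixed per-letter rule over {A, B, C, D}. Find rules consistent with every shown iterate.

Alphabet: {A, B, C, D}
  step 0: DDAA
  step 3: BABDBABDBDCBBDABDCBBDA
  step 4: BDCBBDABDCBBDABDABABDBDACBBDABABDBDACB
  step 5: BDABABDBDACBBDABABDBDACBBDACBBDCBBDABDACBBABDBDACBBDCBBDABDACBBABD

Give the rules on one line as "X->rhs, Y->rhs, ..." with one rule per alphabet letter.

  step 4 ⇒ step 5: BDCBBDABDCBBDABDABABDBDACBBDABABDBDACB ⇒ BD·A·BA·BD·BD·A·CB·BD·A·BA·BD·BD·A·CB·BD·A·CB·BD·CB·BD·A·BD·A·CB·BA·BD·BD·A·CB·BD·CB·BD·A·BD·A·CB·BA·BD
    A ↦ CB
    B ↦ BD
    C ↦ BA
    D ↦ A

A->CB, B->BD, C->BA, D->A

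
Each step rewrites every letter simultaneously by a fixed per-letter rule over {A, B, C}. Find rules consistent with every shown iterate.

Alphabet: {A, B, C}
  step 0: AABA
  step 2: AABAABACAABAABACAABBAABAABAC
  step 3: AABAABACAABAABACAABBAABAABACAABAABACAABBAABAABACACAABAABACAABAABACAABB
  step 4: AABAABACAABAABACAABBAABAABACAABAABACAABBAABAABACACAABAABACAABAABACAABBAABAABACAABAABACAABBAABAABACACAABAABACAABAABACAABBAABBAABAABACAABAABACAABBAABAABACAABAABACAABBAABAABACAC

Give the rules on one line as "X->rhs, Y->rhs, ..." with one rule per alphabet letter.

A->AAB, B->AC, C->B

  step 3 ⇒ step 4: AABAABACAABAABACAABBAABAABACAABAABACAABBAABAABACACAABAABACAABAABACAABB ⇒ AAB·AAB·AC·AAB·AAB·AC·AAB·B·AAB·AAB·AC·AAB·AAB·AC·AAB·B·AAB·AAB·AC·AC·AAB·AAB·AC·AAB·AAB·AC·AAB·B·AAB·AAB·AC·AAB·AAB·AC·AAB·B·AAB·AAB·AC·AC·AAB·AAB·AC·AAB·AAB·AC·AAB·B·AAB·B·AAB·AAB·AC·AAB·AAB·AC·AAB·B·AAB·AAB·AC·AAB·AAB·AC·AAB·B·AAB·AAB·AC·AC
    A ↦ AAB
    B ↦ AC
    C ↦ B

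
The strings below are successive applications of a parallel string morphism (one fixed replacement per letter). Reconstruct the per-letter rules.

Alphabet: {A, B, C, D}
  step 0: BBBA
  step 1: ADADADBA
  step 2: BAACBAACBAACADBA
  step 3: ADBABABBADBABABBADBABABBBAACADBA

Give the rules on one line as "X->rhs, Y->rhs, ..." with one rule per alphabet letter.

A->BA, B->AD, C->BB, D->AC

  step 2 ⇒ step 3: BAACBAACBAACADBA ⇒ AD·BA·BA·BB·AD·BA·BA·BB·AD·BA·BA·BB·BA·AC·AD·BA
    A ↦ BA
    B ↦ AD
    C ↦ BB
    D ↦ AC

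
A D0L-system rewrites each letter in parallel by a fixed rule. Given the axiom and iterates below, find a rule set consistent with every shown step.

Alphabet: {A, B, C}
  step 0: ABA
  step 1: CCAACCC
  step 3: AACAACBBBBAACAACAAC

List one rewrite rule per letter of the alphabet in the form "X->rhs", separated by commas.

A->CC, B->AAC, C->B

  step 0 ⇒ step 1: ABA ⇒ CC·AAC·CC
    A ↦ CC
    B ↦ AAC
    C ↦ B  (constrained at step 1)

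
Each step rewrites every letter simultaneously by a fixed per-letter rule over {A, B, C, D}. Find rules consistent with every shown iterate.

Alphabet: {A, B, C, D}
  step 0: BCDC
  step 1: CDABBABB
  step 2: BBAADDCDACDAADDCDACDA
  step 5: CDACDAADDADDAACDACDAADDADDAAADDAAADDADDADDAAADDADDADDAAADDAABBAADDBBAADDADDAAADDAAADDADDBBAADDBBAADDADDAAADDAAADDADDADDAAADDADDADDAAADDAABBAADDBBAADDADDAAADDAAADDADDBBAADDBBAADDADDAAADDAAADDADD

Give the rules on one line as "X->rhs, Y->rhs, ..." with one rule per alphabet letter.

A->ADD, B->CDA, C->BB, D->A

  step 1 ⇒ step 2: CDABBABB ⇒ BB·A·ADD·CDA·CDA·ADD·CDA·CDA
    A ↦ ADD
    B ↦ CDA
    C ↦ BB
    D ↦ A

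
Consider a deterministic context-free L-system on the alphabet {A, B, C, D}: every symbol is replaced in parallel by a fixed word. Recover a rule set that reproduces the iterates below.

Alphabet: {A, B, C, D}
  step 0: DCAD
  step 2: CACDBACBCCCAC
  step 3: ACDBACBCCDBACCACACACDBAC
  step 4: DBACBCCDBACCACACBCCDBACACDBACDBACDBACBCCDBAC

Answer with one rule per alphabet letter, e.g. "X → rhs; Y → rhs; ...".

A->DB, B->C, C->AC, D->BC

  step 3 ⇒ step 4: ACDBACBCCDBACCACACACDBAC ⇒ DB·AC·BC·C·DB·AC·C·AC·AC·BC·C·DB·AC·AC·DB·AC·DB·AC·DB·AC·BC·C·DB·AC
    A ↦ DB
    B ↦ C
    C ↦ AC
    D ↦ BC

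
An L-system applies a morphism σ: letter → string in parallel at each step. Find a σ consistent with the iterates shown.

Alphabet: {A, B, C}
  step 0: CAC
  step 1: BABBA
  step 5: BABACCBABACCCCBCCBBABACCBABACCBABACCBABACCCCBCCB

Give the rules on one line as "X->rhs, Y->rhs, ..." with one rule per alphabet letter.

  step 0 ⇒ step 1: CAC ⇒ BA·B·BA
    A ↦ B
    C ↦ BA
    B ↦ CC  (constrained at step 1)

A->B, B->CC, C->BA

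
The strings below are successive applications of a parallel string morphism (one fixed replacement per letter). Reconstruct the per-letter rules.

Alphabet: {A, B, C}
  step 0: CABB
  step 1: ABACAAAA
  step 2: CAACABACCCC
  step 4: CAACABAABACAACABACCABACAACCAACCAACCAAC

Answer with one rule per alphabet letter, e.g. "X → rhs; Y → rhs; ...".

  step 1 ⇒ step 2: ABACAAAA ⇒ C·AA·C·ABA·C·C·C·C
    A ↦ C
    B ↦ AA
    C ↦ ABA

A->C, B->AA, C->ABA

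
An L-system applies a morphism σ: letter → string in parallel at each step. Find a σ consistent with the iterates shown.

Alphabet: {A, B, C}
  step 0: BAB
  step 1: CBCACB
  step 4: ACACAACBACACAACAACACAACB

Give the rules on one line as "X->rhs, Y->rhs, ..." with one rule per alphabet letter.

A->CA, B->CB, C->A

  step 0 ⇒ step 1: BAB ⇒ CB·CA·CB
    A ↦ CA
    B ↦ CB
    C ↦ A  (constrained at step 1)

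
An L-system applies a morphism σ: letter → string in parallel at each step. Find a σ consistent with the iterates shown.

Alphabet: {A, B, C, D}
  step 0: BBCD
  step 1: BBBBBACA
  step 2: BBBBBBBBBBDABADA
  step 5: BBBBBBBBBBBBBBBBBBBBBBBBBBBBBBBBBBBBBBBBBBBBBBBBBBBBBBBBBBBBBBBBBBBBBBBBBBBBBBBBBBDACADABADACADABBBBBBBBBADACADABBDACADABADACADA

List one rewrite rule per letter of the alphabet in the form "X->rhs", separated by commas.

A->DA, B->BB, C->BA, D->CA

  step 1 ⇒ step 2: BBBBBACA ⇒ BB·BB·BB·BB·BB·DA·BA·DA
    A ↦ DA
    B ↦ BB
    C ↦ BA
  step 0 ⇒ step 1: BBCD ⇒ BB·BB·BA·CA
    D ↦ CA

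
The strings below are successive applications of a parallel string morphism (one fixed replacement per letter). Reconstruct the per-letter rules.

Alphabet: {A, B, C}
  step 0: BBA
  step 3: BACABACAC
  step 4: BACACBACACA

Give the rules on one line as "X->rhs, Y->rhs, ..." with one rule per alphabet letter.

A->C, B->BA, C->A

  step 3 ⇒ step 4: BACABACAC ⇒ BA·C·A·C·BA·C·A·C·A
    A ↦ C
    B ↦ BA
    C ↦ A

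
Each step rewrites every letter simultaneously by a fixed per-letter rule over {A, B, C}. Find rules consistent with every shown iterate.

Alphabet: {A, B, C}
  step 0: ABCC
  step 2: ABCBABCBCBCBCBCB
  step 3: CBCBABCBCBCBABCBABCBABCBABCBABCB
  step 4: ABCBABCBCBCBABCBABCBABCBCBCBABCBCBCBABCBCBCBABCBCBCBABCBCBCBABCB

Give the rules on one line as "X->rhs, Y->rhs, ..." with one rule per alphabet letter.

  step 3 ⇒ step 4: CBCBABCBCBCBABCBABCBABCBABCBABCB ⇒ AB·CB·AB·CB·CB·CB·AB·CB·AB·CB·AB·CB·CB·CB·AB·CB·CB·CB·AB·CB·CB·CB·AB·CB·CB·CB·AB·CB·CB·CB·AB·CB
    A ↦ CB
    B ↦ CB
    C ↦ AB

A->CB, B->CB, C->AB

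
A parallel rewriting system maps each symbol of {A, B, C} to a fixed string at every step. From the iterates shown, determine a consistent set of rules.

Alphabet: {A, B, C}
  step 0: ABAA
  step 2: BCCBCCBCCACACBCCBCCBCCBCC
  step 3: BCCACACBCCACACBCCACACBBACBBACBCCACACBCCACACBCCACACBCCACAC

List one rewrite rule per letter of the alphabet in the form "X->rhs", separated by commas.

  step 2 ⇒ step 3: BCCBCCBCCACACBCCBCCBCCBCC ⇒ BCC·AC·AC·BCC·AC·AC·BCC·AC·AC·BB·AC·BB·AC·BCC·AC·AC·BCC·AC·AC·BCC·AC·AC·BCC·AC·AC
    A ↦ BB
    B ↦ BCC
    C ↦ AC

A->BB, B->BCC, C->AC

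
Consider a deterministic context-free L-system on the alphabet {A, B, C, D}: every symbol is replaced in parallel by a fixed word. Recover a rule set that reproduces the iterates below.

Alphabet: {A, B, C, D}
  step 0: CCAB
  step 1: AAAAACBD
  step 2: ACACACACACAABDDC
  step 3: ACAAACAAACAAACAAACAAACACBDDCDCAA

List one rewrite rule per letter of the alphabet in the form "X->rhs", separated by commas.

A->AC, B->BD, C->AA, D->DC

  step 2 ⇒ step 3: ACACACACACAABDDC ⇒ AC·AA·AC·AA·AC·AA·AC·AA·AC·AA·AC·AC·BD·DC·DC·AA
    A ↦ AC
    B ↦ BD
    C ↦ AA
    D ↦ DC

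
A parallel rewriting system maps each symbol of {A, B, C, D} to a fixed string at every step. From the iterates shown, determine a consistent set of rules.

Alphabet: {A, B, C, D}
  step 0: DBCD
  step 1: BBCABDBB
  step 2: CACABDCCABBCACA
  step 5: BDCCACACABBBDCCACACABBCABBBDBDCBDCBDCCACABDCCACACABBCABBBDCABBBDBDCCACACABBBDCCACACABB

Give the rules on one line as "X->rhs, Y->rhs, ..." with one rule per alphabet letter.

A->C, B->CA, C->BD, D->BB

  step 1 ⇒ step 2: BBCABDBB ⇒ CA·CA·BD·C·CA·BB·CA·CA
    A ↦ C
    B ↦ CA
    C ↦ BD
    D ↦ BB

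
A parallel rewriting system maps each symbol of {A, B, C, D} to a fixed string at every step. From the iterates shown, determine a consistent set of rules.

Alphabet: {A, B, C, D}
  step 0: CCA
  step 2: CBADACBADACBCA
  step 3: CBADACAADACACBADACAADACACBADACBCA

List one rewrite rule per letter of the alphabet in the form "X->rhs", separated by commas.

A->CA, B->ADA, C->CB, D->ADA

  step 2 ⇒ step 3: CBADACBADACBCA ⇒ CB·ADA·CA·ADA·CA·CB·ADA·CA·ADA·CA·CB·ADA·CB·CA
    A ↦ CA
    B ↦ ADA
    C ↦ CB
    D ↦ ADA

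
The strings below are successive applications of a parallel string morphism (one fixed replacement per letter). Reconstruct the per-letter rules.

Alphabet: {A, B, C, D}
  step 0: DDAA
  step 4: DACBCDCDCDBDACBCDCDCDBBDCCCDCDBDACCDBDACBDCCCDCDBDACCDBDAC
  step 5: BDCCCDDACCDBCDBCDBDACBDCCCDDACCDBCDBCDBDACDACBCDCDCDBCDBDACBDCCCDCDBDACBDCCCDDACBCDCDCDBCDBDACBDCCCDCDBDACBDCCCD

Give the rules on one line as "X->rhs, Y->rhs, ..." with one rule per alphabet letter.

A->DCC, B->DAC, C->CD, D->B

  step 4 ⇒ step 5: DACBCDCDCDBDACBCDCDCDBBDCCCDCDBDACCDBDACBDCCCDCDBDACCDBDAC ⇒ B·DCC·CD·DAC·CD·B·CD·B·CD·B·DAC·B·DCC·CD·DAC·CD·B·CD·B·CD·B·DAC·DAC·B·CD·CD·CD·B·CD·B·DAC·B·DCC·CD·CD·B·DAC·B·DCC·CD·DAC·B·CD·CD·CD·B·CD·B·DAC·B·DCC·CD·CD·B·DAC·B·DCC·CD
    A ↦ DCC
    B ↦ DAC
    C ↦ CD
    D ↦ B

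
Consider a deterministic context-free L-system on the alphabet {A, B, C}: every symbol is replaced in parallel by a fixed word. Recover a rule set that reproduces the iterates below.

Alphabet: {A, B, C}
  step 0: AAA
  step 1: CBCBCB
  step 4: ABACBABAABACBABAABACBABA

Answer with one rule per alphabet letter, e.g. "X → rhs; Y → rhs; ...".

  step 0 ⇒ step 1: AAA ⇒ CB·CB·CB
    A ↦ CB
    B ↦ A  (constrained at step 1)
    C ↦ AB  (constrained at step 1)

A->CB, B->A, C->AB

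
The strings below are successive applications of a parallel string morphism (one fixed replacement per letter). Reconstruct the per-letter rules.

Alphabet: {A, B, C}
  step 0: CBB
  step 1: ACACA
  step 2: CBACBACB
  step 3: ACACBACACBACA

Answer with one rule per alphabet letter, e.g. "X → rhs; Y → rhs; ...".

A->CB, B->CA, C->A

  step 2 ⇒ step 3: CBACBACB ⇒ A·CA·CB·A·CA·CB·A·CA
    A ↦ CB
    B ↦ CA
    C ↦ A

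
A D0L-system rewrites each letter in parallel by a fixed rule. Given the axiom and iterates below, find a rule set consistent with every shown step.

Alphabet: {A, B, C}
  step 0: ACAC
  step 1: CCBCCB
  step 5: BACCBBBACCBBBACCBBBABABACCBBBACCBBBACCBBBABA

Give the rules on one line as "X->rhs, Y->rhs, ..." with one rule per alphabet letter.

A->CC, B->BA, C->B

  step 0 ⇒ step 1: ACAC ⇒ CC·B·CC·B
    A ↦ CC
    C ↦ B
    B ↦ BA  (constrained at step 1)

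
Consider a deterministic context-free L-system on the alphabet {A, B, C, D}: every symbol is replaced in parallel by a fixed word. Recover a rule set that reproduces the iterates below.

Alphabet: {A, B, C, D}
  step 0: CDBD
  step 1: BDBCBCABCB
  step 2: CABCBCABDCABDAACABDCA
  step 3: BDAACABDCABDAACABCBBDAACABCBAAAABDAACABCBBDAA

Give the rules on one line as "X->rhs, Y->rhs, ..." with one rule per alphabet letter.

  step 2 ⇒ step 3: CABCBCABDCABDAACABDCA ⇒ BD·AA·CA·BD·CA·BD·AA·CA·BCB·BD·AA·CA·BCB·AA·AA·BD·AA·CA·BCB·BD·AA
    A ↦ AA
    B ↦ CA
    C ↦ BD
    D ↦ BCB

A->AA, B->CA, C->BD, D->BCB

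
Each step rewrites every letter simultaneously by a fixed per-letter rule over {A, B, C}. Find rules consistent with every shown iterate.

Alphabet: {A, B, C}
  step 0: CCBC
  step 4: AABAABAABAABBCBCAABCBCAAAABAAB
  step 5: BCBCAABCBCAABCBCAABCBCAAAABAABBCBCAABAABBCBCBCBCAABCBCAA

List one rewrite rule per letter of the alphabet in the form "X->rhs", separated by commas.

  step 4 ⇒ step 5: AABAABAABAABBCBCAABCBCAAAABAAB ⇒ BC·BC·AA·BC·BC·AA·BC·BC·AA·BC·BC·AA·AA·B·AA·B·BC·BC·AA·B·AA·B·BC·BC·BC·BC·AA·BC·BC·AA
    A ↦ BC
    B ↦ AA
    C ↦ B

A->BC, B->AA, C->B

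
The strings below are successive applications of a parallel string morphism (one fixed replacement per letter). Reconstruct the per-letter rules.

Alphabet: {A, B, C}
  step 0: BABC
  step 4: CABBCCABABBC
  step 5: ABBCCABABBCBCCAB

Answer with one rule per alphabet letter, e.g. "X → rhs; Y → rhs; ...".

A->B, B->C, C->AB

  step 4 ⇒ step 5: CABBCCABABBC ⇒ AB·B·C·C·AB·AB·B·C·B·C·C·AB
    A ↦ B
    B ↦ C
    C ↦ AB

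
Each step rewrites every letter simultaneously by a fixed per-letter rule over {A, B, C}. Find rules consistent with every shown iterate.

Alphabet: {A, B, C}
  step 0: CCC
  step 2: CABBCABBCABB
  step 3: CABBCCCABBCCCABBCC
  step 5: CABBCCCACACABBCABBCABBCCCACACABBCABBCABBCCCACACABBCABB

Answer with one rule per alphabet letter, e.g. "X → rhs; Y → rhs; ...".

A->BB, B->C, C->CA

  step 2 ⇒ step 3: CABBCABBCABB ⇒ CA·BB·C·C·CA·BB·C·C·CA·BB·C·C
    A ↦ BB
    B ↦ C
    C ↦ CA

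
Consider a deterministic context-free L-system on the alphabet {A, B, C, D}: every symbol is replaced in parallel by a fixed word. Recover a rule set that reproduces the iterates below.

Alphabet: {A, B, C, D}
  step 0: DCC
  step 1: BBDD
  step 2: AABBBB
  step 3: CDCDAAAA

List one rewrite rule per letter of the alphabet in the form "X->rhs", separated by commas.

  step 2 ⇒ step 3: AABBBB ⇒ CD·CD·A·A·A·A
    A ↦ CD
    B ↦ A
  step 0 ⇒ step 1: DCC ⇒ BB·D·D
    C ↦ D
  step 0 ⇒ step 1: DCC ⇒ BB·D·D
    D ↦ BB

A->CD, B->A, C->D, D->BB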